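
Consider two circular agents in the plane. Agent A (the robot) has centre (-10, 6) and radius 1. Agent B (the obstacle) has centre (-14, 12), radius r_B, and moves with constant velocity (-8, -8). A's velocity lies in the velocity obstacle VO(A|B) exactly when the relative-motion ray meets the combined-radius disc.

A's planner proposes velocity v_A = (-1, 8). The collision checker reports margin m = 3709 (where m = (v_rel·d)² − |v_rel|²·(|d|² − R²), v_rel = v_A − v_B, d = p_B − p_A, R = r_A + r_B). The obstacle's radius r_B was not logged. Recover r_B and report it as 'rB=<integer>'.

m = 3709
d = (-4, 6);  v_rel = (7, 16),  |v_rel|² = 305
v_rel×d = (7)·(6) − (16)·(-4) = 106
since m = R²·305 − 106²:  R² = (11236 + 3709) / 305 = 49
R = √49 = 7  ⇒  r_B = 7 − 1 = 6

rB=6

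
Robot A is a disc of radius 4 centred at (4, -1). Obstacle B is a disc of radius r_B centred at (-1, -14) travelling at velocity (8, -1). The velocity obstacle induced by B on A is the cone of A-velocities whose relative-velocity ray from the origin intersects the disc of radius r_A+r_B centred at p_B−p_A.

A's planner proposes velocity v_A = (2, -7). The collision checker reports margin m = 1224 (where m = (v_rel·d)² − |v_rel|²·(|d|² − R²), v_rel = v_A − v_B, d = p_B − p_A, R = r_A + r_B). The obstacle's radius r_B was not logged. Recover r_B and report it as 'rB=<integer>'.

m = 1224
d = (-5, -13);  v_rel = (-6, -6),  |v_rel|² = 72
v_rel×d = (-6)·(-13) − (-6)·(-5) = 48
since m = R²·72 − 48²:  R² = (2304 + 1224) / 72 = 49
R = √49 = 7  ⇒  r_B = 7 − 4 = 3

rB=3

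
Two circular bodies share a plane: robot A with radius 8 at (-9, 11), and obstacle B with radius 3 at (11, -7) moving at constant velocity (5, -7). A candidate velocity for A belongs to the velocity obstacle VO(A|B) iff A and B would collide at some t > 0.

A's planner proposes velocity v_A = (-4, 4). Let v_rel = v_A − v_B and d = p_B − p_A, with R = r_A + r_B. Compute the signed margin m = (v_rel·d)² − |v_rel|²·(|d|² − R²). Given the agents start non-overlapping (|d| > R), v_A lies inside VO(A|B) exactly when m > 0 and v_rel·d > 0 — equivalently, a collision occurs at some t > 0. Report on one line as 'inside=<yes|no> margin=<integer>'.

d = (20, -18),  |d|² = 724;  R = 8+3 = 11,  c = 724−11² = 603
v_rel = (-9, 11),  |v_rel|² = 202;  v_rel·d = (-9)·(20) + (11)·(-18) = -378
202·t² + 756·t + 603 = 0  ⇒  m = (-378)² − 202·603 = 21078
m = 21078 > 0,  v_rel·d = -378 < 0  ⇒  outside

inside=no margin=21078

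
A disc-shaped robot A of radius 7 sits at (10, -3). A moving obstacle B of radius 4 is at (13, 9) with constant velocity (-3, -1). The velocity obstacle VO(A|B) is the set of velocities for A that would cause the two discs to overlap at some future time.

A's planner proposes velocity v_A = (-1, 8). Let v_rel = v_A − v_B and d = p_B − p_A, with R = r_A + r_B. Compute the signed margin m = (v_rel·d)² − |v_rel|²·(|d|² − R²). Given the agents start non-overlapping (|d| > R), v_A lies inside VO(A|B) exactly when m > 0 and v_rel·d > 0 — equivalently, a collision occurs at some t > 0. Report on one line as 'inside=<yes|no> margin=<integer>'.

d = (3, 12),  |d|² = 153;  R = 7+4 = 11,  c = 153−11² = 32
v_rel = (2, 9),  |v_rel|² = 85;  v_rel·d = (2)·(3) + (9)·(12) = 114
85·t² − 228·t + 32 = 0  ⇒  m = 114² − 85·32 = 10276
m = 10276 > 0,  v_rel·d = 114 > 0  ⇒  inside

inside=yes margin=10276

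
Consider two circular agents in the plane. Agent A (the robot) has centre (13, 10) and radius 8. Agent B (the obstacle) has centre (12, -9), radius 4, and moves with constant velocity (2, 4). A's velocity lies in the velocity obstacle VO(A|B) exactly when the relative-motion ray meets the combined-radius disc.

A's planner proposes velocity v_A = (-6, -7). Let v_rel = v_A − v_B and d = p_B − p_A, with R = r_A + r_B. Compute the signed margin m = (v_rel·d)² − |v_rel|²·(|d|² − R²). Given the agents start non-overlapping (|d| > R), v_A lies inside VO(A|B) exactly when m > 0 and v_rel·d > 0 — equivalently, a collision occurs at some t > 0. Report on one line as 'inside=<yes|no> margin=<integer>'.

d = (-1, -19),  |d|² = 362;  R = 8+4 = 12,  c = 362−12² = 218
v_rel = (-8, -11),  |v_rel|² = 185;  v_rel·d = (-8)·(-1) + (-11)·(-19) = 217
185·t² − 434·t + 218 = 0  ⇒  m = 217² − 185·218 = 6759
m = 6759 > 0,  v_rel·d = 217 > 0  ⇒  inside

inside=yes margin=6759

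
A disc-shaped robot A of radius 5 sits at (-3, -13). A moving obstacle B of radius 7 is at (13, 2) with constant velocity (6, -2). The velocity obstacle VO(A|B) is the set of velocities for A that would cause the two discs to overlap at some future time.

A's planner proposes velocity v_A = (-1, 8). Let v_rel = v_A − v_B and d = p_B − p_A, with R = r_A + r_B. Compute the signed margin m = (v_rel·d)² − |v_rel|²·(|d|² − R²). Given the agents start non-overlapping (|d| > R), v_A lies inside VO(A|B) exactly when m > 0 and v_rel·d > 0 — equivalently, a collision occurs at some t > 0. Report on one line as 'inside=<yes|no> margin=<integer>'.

d = (16, 15),  |d|² = 481;  R = 5+7 = 12,  c = 481−12² = 337
v_rel = (-7, 10),  |v_rel|² = 149;  v_rel·d = (-7)·(16) + (10)·(15) = 38
149·t² − 76·t + 337 = 0  ⇒  m = 38² − 149·337 = -48769
m = -48769 < 0,  v_rel·d = 38 > 0  ⇒  outside

inside=no margin=-48769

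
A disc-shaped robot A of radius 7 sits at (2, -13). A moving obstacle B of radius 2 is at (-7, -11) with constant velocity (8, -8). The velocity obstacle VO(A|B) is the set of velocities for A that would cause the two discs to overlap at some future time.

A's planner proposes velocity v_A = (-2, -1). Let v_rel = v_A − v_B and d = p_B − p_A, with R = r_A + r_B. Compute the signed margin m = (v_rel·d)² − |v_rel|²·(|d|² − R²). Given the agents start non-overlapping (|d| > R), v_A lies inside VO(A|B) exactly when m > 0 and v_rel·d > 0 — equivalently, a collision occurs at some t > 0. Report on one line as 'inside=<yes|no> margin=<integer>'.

d = (-9, 2),  |d|² = 85;  R = 7+2 = 9,  c = 85−9² = 4
v_rel = (-10, 7),  |v_rel|² = 149;  v_rel·d = (-10)·(-9) + (7)·(2) = 104
149·t² − 208·t + 4 = 0  ⇒  m = 104² − 149·4 = 10220
m = 10220 > 0,  v_rel·d = 104 > 0  ⇒  inside

inside=yes margin=10220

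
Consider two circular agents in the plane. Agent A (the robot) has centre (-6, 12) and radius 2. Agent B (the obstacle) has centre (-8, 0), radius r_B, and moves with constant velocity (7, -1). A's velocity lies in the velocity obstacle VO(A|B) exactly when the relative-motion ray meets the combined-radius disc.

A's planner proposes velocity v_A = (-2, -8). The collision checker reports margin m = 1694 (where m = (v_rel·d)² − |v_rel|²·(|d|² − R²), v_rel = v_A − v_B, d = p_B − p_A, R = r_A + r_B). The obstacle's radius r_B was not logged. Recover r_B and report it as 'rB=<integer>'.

m = 1694
d = (-2, -12);  v_rel = (-9, -7),  |v_rel|² = 130
v_rel×d = (-9)·(-12) − (-7)·(-2) = 94
since m = R²·130 − 94²:  R² = (8836 + 1694) / 130 = 81
R = √81 = 9  ⇒  r_B = 9 − 2 = 7

rB=7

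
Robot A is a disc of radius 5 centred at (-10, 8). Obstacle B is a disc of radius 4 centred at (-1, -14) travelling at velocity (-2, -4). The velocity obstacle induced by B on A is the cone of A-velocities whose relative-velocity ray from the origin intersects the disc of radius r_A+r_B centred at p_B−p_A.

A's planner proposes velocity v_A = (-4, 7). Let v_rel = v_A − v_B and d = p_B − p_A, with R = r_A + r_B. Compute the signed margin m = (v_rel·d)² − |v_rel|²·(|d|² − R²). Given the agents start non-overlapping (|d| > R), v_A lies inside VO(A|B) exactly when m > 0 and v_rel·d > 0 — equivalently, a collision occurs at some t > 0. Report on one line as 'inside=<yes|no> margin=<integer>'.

d = (9, -22),  |d|² = 565;  R = 5+4 = 9,  c = 565−9² = 484
v_rel = (-2, 11),  |v_rel|² = 125;  v_rel·d = (-2)·(9) + (11)·(-22) = -260
125·t² + 520·t + 484 = 0  ⇒  m = (-260)² − 125·484 = 7100
m = 7100 > 0,  v_rel·d = -260 < 0  ⇒  outside

inside=no margin=7100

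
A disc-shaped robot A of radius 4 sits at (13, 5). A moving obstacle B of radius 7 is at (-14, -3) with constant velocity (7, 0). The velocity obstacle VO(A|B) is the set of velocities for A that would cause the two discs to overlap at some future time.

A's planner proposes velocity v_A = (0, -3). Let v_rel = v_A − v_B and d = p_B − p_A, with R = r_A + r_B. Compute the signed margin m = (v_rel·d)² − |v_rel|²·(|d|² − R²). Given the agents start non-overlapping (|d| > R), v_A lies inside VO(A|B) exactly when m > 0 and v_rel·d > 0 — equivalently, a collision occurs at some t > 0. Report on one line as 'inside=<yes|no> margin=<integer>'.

d = (-27, -8),  |d|² = 793;  R = 4+7 = 11,  c = 793−11² = 672
v_rel = (-7, -3),  |v_rel|² = 58;  v_rel·d = (-7)·(-27) + (-3)·(-8) = 213
58·t² − 426·t + 672 = 0  ⇒  m = 213² − 58·672 = 6393
m = 6393 > 0,  v_rel·d = 213 > 0  ⇒  inside

inside=yes margin=6393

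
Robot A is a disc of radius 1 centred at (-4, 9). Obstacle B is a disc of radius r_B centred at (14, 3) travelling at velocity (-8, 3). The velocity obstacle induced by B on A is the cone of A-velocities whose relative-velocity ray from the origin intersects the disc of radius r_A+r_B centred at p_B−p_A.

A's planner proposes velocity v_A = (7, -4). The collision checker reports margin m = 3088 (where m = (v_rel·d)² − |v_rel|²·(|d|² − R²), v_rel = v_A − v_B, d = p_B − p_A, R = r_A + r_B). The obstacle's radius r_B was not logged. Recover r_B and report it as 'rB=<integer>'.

m = 3088
d = (18, -6);  v_rel = (15, -7),  |v_rel|² = 274
v_rel×d = (15)·(-6) − (-7)·(18) = 36
since m = R²·274 − 36²:  R² = (1296 + 3088) / 274 = 16
R = √16 = 4  ⇒  r_B = 4 − 1 = 3

rB=3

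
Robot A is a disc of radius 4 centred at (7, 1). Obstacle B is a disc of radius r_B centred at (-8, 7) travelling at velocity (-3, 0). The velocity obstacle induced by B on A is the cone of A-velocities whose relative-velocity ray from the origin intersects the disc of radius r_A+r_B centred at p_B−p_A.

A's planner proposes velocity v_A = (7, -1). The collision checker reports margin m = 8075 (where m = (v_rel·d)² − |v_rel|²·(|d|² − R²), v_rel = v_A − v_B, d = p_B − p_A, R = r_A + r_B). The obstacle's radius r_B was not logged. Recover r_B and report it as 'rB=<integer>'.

m = 8075
d = (-15, 6);  v_rel = (10, -1),  |v_rel|² = 101
v_rel×d = (10)·(6) − (-1)·(-15) = 45
since m = R²·101 − 45²:  R² = (2025 + 8075) / 101 = 100
R = √100 = 10  ⇒  r_B = 10 − 4 = 6

rB=6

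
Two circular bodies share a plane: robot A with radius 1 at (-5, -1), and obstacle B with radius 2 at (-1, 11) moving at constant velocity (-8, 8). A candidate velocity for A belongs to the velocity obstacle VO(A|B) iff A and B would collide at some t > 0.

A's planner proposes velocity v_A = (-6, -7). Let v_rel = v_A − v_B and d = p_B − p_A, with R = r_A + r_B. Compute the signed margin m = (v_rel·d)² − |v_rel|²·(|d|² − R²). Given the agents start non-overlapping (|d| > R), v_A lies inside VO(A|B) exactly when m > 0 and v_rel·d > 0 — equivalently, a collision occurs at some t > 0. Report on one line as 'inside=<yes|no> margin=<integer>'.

d = (4, 12),  |d|² = 160;  R = 1+2 = 3,  c = 160−3² = 151
v_rel = (2, -15),  |v_rel|² = 229;  v_rel·d = (2)·(4) + (-15)·(12) = -172
229·t² + 344·t + 151 = 0  ⇒  m = (-172)² − 229·151 = -4995
m = -4995 < 0,  v_rel·d = -172 < 0  ⇒  outside

inside=no margin=-4995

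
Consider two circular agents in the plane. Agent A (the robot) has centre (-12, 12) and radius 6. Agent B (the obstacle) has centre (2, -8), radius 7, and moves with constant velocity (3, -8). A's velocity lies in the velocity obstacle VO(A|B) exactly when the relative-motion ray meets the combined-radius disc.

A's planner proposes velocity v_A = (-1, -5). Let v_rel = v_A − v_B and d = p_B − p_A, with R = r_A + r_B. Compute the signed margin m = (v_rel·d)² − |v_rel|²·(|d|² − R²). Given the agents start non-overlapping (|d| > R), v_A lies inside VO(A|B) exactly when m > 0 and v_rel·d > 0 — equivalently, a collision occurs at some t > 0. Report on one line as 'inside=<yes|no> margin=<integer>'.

d = (14, -20),  |d|² = 596;  R = 6+7 = 13,  c = 596−13² = 427
v_rel = (-4, 3),  |v_rel|² = 25;  v_rel·d = (-4)·(14) + (3)·(-20) = -116
25·t² + 232·t + 427 = 0  ⇒  m = (-116)² − 25·427 = 2781
m = 2781 > 0,  v_rel·d = -116 < 0  ⇒  outside

inside=no margin=2781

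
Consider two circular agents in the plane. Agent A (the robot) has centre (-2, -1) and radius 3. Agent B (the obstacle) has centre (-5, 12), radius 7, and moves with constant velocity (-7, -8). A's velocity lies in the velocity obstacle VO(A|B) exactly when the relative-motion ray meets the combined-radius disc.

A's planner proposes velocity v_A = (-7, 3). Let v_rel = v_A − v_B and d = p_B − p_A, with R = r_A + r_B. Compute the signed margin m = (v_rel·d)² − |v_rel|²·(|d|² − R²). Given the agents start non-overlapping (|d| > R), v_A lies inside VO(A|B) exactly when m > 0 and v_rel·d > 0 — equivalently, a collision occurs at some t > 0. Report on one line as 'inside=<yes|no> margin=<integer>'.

d = (-3, 13),  |d|² = 178;  R = 3+7 = 10,  c = 178−10² = 78
v_rel = (0, 11),  |v_rel|² = 121;  v_rel·d = (0)·(-3) + (11)·(13) = 143
121·t² − 286·t + 78 = 0  ⇒  m = 143² − 121·78 = 11011
m = 11011 > 0,  v_rel·d = 143 > 0  ⇒  inside

inside=yes margin=11011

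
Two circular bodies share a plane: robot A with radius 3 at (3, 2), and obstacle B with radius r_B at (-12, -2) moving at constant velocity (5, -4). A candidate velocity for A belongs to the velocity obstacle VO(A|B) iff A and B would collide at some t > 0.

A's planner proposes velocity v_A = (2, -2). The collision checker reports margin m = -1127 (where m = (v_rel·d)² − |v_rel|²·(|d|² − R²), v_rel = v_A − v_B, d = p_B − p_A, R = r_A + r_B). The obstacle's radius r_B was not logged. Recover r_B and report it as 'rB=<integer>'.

m = -1127
d = (-15, -4);  v_rel = (-3, 2),  |v_rel|² = 13
v_rel×d = (-3)·(-4) − (2)·(-15) = 42
since m = R²·13 − 42²:  R² = (1764 + -1127) / 13 = 49
R = √49 = 7  ⇒  r_B = 7 − 3 = 4

rB=4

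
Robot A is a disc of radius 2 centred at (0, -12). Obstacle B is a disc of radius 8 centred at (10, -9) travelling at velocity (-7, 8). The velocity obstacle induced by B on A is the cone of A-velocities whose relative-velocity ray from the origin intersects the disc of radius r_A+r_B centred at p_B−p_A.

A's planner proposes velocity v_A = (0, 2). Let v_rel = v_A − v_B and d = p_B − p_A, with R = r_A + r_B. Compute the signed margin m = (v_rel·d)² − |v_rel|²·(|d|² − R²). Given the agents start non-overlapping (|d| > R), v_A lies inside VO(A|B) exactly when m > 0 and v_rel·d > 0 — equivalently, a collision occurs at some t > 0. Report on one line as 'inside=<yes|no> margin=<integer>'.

d = (10, 3),  |d|² = 109;  R = 2+8 = 10,  c = 109−10² = 9
v_rel = (7, -6),  |v_rel|² = 85;  v_rel·d = (7)·(10) + (-6)·(3) = 52
85·t² − 104·t + 9 = 0  ⇒  m = 52² − 85·9 = 1939
m = 1939 > 0,  v_rel·d = 52 > 0  ⇒  inside

inside=yes margin=1939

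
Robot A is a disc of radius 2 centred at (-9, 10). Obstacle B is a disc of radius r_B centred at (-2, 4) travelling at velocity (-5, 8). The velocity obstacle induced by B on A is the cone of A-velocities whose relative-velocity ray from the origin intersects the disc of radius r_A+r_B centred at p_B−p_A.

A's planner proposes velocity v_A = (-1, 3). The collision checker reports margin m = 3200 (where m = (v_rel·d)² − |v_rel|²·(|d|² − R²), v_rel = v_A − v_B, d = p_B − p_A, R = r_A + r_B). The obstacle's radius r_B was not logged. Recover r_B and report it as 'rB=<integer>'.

m = 3200
d = (7, -6);  v_rel = (4, -5),  |v_rel|² = 41
v_rel×d = (4)·(-6) − (-5)·(7) = 11
since m = R²·41 − 11²:  R² = (121 + 3200) / 41 = 81
R = √81 = 9  ⇒  r_B = 9 − 2 = 7

rB=7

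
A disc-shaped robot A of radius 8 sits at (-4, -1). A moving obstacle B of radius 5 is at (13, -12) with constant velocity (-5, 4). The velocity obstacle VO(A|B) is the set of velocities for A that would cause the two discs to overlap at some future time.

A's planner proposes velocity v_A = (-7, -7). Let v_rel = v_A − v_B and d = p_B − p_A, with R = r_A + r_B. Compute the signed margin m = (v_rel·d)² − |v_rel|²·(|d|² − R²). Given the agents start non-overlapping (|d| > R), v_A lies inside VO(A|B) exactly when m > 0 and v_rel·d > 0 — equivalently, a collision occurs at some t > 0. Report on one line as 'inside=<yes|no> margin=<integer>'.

d = (17, -11),  |d|² = 410;  R = 8+5 = 13,  c = 410−13² = 241
v_rel = (-2, -11),  |v_rel|² = 125;  v_rel·d = (-2)·(17) + (-11)·(-11) = 87
125·t² − 174·t + 241 = 0  ⇒  m = 87² − 125·241 = -22556
m = -22556 < 0,  v_rel·d = 87 > 0  ⇒  outside

inside=no margin=-22556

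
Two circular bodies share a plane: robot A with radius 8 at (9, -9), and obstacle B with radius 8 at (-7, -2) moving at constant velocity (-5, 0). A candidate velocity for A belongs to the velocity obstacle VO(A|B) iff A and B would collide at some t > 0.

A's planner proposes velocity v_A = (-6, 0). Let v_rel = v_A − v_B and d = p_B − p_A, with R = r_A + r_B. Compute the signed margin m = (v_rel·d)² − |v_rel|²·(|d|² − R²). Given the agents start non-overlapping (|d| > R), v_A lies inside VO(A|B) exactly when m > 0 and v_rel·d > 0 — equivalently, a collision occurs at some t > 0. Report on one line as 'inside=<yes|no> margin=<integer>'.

d = (-16, 7),  |d|² = 305;  R = 8+8 = 16,  c = 305−16² = 49
v_rel = (-1, 0),  |v_rel|² = 1;  v_rel·d = (-1)·(-16) + (0)·(7) = 16
1·t² − 32·t + 49 = 0  ⇒  m = 16² − 1·49 = 207
m = 207 > 0,  v_rel·d = 16 > 0  ⇒  inside

inside=yes margin=207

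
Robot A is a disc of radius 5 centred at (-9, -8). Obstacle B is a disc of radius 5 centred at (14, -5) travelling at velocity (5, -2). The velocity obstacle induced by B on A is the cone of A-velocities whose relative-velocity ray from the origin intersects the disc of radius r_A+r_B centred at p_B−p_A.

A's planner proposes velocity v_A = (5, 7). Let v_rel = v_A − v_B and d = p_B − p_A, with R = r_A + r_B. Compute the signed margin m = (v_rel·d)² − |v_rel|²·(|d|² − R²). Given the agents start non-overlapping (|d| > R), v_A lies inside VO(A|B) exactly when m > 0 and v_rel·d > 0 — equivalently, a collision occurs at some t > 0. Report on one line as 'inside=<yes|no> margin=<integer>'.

d = (23, 3),  |d|² = 538;  R = 5+5 = 10,  c = 538−10² = 438
v_rel = (0, 9),  |v_rel|² = 81;  v_rel·d = (0)·(23) + (9)·(3) = 27
81·t² − 54·t + 438 = 0  ⇒  m = 27² − 81·438 = -34749
m = -34749 < 0,  v_rel·d = 27 > 0  ⇒  outside

inside=no margin=-34749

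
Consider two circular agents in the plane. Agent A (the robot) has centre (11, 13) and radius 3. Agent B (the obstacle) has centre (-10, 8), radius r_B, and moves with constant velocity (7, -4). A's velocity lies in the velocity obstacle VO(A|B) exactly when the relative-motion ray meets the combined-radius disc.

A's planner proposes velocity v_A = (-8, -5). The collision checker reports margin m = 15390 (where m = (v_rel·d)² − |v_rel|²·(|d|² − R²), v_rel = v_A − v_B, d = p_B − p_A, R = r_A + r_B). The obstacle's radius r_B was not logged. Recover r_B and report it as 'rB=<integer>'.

m = 15390
d = (-21, -5);  v_rel = (-15, -1),  |v_rel|² = 226
v_rel×d = (-15)·(-5) − (-1)·(-21) = 54
since m = R²·226 − 54²:  R² = (2916 + 15390) / 226 = 81
R = √81 = 9  ⇒  r_B = 9 − 3 = 6

rB=6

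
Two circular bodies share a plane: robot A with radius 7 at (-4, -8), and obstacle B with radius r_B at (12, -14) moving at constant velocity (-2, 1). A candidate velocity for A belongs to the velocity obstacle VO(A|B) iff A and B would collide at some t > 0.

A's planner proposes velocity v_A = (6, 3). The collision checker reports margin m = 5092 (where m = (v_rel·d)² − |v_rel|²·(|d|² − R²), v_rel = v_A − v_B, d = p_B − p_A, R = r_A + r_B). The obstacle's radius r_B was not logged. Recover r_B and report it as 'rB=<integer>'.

m = 5092
d = (16, -6);  v_rel = (8, 2),  |v_rel|² = 68
v_rel×d = (8)·(-6) − (2)·(16) = -80
since m = R²·68 − (-80)²:  R² = (6400 + 5092) / 68 = 169
R = √169 = 13  ⇒  r_B = 13 − 7 = 6

rB=6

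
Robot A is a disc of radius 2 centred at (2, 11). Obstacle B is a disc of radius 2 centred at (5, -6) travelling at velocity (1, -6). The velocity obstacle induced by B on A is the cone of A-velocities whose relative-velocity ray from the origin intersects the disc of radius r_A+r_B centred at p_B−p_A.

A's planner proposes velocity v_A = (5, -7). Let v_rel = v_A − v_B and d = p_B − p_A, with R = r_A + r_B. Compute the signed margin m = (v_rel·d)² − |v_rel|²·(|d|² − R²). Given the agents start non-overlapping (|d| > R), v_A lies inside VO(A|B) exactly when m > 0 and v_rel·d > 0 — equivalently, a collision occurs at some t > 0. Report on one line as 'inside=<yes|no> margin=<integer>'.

d = (3, -17),  |d|² = 298;  R = 2+2 = 4,  c = 298−4² = 282
v_rel = (4, -1),  |v_rel|² = 17;  v_rel·d = (4)·(3) + (-1)·(-17) = 29
17·t² − 58·t + 282 = 0  ⇒  m = 29² − 17·282 = -3953
m = -3953 < 0,  v_rel·d = 29 > 0  ⇒  outside

inside=no margin=-3953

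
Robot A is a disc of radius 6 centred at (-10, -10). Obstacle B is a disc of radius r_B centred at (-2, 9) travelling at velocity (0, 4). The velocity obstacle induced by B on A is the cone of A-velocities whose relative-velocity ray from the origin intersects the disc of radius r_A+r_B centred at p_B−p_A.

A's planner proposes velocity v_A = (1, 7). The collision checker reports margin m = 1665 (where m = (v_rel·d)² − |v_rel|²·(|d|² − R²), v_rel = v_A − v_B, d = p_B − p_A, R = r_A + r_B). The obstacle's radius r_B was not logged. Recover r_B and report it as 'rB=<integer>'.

m = 1665
d = (8, 19);  v_rel = (1, 3),  |v_rel|² = 10
v_rel×d = (1)·(19) − (3)·(8) = -5
since m = R²·10 − (-5)²:  R² = (25 + 1665) / 10 = 169
R = √169 = 13  ⇒  r_B = 13 − 6 = 7

rB=7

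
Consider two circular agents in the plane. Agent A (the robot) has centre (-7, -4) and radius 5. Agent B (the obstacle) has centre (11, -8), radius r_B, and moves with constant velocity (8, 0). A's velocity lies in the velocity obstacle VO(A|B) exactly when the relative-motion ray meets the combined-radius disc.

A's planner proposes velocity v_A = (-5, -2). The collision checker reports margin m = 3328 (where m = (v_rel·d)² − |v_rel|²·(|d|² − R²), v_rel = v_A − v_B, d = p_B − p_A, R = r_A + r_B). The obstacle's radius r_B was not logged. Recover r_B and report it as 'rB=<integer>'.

m = 3328
d = (18, -4);  v_rel = (-13, -2),  |v_rel|² = 173
v_rel×d = (-13)·(-4) − (-2)·(18) = 88
since m = R²·173 − 88²:  R² = (7744 + 3328) / 173 = 64
R = √64 = 8  ⇒  r_B = 8 − 5 = 3

rB=3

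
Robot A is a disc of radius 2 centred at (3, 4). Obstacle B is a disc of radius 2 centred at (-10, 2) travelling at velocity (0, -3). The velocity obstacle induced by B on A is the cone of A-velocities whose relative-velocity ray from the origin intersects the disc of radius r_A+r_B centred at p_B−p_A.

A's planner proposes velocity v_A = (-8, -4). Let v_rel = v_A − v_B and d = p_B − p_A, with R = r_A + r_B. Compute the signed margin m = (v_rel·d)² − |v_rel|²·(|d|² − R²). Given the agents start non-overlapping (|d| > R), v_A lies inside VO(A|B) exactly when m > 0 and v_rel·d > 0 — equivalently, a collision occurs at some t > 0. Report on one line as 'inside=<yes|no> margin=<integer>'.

d = (-13, -2),  |d|² = 173;  R = 2+2 = 4,  c = 173−4² = 157
v_rel = (-8, -1),  |v_rel|² = 65;  v_rel·d = (-8)·(-13) + (-1)·(-2) = 106
65·t² − 212·t + 157 = 0  ⇒  m = 106² − 65·157 = 1031
m = 1031 > 0,  v_rel·d = 106 > 0  ⇒  inside

inside=yes margin=1031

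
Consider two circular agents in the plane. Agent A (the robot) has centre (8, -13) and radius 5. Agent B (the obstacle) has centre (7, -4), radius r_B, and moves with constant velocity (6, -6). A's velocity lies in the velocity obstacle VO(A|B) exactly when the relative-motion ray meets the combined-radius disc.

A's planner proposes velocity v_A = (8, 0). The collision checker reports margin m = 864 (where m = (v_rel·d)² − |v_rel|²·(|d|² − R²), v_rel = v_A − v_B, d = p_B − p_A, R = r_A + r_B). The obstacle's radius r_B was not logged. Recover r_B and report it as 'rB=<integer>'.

m = 864
d = (-1, 9);  v_rel = (2, 6),  |v_rel|² = 40
v_rel×d = (2)·(9) − (6)·(-1) = 24
since m = R²·40 − 24²:  R² = (576 + 864) / 40 = 36
R = √36 = 6  ⇒  r_B = 6 − 5 = 1

rB=1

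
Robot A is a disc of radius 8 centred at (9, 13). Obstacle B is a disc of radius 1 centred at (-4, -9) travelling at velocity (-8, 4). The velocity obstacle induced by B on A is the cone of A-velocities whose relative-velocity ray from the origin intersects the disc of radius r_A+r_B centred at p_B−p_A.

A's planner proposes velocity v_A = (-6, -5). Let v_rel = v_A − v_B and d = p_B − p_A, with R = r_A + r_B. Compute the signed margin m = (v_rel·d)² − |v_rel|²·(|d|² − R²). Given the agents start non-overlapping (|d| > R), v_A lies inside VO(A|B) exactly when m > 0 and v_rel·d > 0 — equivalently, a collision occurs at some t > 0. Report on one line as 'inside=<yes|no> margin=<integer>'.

d = (-13, -22),  |d|² = 653;  R = 8+1 = 9,  c = 653−9² = 572
v_rel = (2, -9),  |v_rel|² = 85;  v_rel·d = (2)·(-13) + (-9)·(-22) = 172
85·t² − 344·t + 572 = 0  ⇒  m = 172² − 85·572 = -19036
m = -19036 < 0,  v_rel·d = 172 > 0  ⇒  outside

inside=no margin=-19036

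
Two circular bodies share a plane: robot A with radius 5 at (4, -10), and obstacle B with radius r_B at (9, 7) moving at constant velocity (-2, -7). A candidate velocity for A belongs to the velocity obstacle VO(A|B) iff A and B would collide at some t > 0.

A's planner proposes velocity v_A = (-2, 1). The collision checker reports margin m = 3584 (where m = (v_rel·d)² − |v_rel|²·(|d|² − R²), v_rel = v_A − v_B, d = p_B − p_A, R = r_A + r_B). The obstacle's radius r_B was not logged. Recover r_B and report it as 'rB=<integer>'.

m = 3584
d = (5, 17);  v_rel = (0, 8),  |v_rel|² = 64
v_rel×d = (0)·(17) − (8)·(5) = -40
since m = R²·64 − (-40)²:  R² = (1600 + 3584) / 64 = 81
R = √81 = 9  ⇒  r_B = 9 − 5 = 4

rB=4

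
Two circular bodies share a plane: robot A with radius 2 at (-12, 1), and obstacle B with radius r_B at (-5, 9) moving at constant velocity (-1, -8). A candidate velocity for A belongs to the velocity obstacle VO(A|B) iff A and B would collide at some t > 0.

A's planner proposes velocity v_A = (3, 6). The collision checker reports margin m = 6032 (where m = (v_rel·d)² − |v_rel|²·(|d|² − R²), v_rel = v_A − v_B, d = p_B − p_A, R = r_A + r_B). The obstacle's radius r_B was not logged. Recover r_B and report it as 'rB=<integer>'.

m = 6032
d = (7, 8);  v_rel = (4, 14),  |v_rel|² = 212
v_rel×d = (4)·(8) − (14)·(7) = -66
since m = R²·212 − (-66)²:  R² = (4356 + 6032) / 212 = 49
R = √49 = 7  ⇒  r_B = 7 − 2 = 5

rB=5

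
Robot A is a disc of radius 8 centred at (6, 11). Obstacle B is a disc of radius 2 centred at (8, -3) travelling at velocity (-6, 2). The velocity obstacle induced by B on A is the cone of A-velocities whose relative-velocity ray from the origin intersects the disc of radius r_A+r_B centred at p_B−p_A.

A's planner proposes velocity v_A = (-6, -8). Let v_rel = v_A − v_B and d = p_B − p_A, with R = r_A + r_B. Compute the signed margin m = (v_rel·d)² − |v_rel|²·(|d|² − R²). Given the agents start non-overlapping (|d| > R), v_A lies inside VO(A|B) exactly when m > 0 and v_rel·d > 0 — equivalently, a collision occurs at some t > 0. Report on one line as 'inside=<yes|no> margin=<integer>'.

d = (2, -14),  |d|² = 200;  R = 8+2 = 10,  c = 200−10² = 100
v_rel = (0, -10),  |v_rel|² = 100;  v_rel·d = (0)·(2) + (-10)·(-14) = 140
100·t² − 280·t + 100 = 0  ⇒  m = 140² − 100·100 = 9600
m = 9600 > 0,  v_rel·d = 140 > 0  ⇒  inside

inside=yes margin=9600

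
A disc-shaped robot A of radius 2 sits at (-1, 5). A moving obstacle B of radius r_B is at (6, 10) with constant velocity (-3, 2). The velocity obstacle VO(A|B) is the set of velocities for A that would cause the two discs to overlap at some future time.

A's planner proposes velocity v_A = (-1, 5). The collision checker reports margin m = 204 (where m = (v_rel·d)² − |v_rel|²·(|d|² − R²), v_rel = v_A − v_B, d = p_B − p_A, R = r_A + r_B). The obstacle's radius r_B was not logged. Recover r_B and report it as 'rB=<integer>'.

m = 204
d = (7, 5);  v_rel = (2, 3),  |v_rel|² = 13
v_rel×d = (2)·(5) − (3)·(7) = -11
since m = R²·13 − (-11)²:  R² = (121 + 204) / 13 = 25
R = √25 = 5  ⇒  r_B = 5 − 2 = 3

rB=3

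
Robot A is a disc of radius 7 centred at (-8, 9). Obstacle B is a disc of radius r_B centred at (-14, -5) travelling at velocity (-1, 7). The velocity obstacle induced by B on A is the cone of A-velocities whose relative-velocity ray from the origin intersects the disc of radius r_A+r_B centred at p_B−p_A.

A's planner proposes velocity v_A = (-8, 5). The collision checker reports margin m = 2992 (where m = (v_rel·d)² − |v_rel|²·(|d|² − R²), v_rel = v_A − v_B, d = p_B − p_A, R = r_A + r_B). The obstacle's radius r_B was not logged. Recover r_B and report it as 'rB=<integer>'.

m = 2992
d = (-6, -14);  v_rel = (-7, -2),  |v_rel|² = 53
v_rel×d = (-7)·(-14) − (-2)·(-6) = 86
since m = R²·53 − 86²:  R² = (7396 + 2992) / 53 = 196
R = √196 = 14  ⇒  r_B = 14 − 7 = 7

rB=7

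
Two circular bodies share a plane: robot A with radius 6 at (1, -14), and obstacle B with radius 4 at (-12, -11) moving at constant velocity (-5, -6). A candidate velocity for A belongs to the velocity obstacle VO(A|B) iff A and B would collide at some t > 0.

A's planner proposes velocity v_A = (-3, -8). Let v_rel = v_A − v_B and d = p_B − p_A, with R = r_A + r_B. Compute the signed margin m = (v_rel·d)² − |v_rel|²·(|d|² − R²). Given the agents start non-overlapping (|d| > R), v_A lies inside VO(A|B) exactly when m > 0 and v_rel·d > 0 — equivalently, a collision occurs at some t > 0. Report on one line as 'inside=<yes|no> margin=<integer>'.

d = (-13, 3),  |d|² = 178;  R = 6+4 = 10,  c = 178−10² = 78
v_rel = (2, -2),  |v_rel|² = 8;  v_rel·d = (2)·(-13) + (-2)·(3) = -32
8·t² + 64·t + 78 = 0  ⇒  m = (-32)² − 8·78 = 400
m = 400 > 0,  v_rel·d = -32 < 0  ⇒  outside

inside=no margin=400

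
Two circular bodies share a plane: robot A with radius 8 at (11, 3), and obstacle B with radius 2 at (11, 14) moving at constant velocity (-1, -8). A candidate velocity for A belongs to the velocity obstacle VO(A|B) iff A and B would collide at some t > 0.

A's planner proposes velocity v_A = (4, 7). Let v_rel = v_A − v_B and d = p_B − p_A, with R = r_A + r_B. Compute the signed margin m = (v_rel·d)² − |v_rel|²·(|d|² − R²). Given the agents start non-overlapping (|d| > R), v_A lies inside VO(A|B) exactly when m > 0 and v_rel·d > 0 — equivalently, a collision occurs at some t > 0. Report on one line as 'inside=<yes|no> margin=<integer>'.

d = (0, 11),  |d|² = 121;  R = 8+2 = 10,  c = 121−10² = 21
v_rel = (5, 15),  |v_rel|² = 250;  v_rel·d = (5)·(0) + (15)·(11) = 165
250·t² − 330·t + 21 = 0  ⇒  m = 165² − 250·21 = 21975
m = 21975 > 0,  v_rel·d = 165 > 0  ⇒  inside

inside=yes margin=21975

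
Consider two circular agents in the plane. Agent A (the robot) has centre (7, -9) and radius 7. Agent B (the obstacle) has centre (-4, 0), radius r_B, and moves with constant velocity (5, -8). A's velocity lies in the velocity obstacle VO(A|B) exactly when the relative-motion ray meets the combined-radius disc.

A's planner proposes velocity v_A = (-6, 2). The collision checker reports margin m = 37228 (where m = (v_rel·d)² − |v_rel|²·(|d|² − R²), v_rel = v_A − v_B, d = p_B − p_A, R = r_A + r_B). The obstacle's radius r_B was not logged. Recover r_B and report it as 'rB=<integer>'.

m = 37228
d = (-11, 9);  v_rel = (-11, 10),  |v_rel|² = 221
v_rel×d = (-11)·(9) − (10)·(-11) = 11
since m = R²·221 − 11²:  R² = (121 + 37228) / 221 = 169
R = √169 = 13  ⇒  r_B = 13 − 7 = 6

rB=6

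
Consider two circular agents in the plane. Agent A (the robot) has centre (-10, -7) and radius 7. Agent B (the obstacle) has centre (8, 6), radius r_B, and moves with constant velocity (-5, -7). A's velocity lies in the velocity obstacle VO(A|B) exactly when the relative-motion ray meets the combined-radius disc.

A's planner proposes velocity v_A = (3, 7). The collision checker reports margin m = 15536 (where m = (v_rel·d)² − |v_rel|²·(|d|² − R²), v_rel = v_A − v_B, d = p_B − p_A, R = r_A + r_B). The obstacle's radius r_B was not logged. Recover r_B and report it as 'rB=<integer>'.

m = 15536
d = (18, 13);  v_rel = (8, 14),  |v_rel|² = 260
v_rel×d = (8)·(13) − (14)·(18) = -148
since m = R²·260 − (-148)²:  R² = (21904 + 15536) / 260 = 144
R = √144 = 12  ⇒  r_B = 12 − 7 = 5

rB=5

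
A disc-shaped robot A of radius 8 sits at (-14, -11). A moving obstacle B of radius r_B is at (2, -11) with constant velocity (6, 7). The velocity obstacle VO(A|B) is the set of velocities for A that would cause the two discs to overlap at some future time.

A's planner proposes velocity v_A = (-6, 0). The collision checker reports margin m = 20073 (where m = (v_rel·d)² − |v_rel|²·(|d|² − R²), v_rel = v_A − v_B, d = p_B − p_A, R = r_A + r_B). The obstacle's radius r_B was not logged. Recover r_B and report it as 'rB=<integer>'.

m = 20073
d = (16, 0);  v_rel = (-12, -7),  |v_rel|² = 193
v_rel×d = (-12)·(0) − (-7)·(16) = 112
since m = R²·193 − 112²:  R² = (12544 + 20073) / 193 = 169
R = √169 = 13  ⇒  r_B = 13 − 8 = 5

rB=5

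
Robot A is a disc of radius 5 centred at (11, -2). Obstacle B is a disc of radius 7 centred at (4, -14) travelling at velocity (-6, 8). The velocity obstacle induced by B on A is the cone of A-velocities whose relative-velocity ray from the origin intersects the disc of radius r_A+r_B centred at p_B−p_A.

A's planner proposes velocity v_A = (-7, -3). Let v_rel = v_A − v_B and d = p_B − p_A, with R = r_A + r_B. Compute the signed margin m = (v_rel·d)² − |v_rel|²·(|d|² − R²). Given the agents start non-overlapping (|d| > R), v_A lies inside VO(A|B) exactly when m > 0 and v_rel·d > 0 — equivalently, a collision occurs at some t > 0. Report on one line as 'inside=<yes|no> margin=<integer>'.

d = (-7, -12),  |d|² = 193;  R = 5+7 = 12,  c = 193−12² = 49
v_rel = (-1, -11),  |v_rel|² = 122;  v_rel·d = (-1)·(-7) + (-11)·(-12) = 139
122·t² − 278·t + 49 = 0  ⇒  m = 139² − 122·49 = 13343
m = 13343 > 0,  v_rel·d = 139 > 0  ⇒  inside

inside=yes margin=13343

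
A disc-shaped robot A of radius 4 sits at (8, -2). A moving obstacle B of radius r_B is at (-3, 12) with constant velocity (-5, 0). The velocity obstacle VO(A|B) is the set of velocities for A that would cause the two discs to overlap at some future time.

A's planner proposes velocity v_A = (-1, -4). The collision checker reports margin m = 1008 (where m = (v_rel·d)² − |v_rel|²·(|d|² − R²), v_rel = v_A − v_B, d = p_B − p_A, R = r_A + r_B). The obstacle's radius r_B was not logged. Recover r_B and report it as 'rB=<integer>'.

m = 1008
d = (-11, 14);  v_rel = (4, -4),  |v_rel|² = 32
v_rel×d = (4)·(14) − (-4)·(-11) = 12
since m = R²·32 − 12²:  R² = (144 + 1008) / 32 = 36
R = √36 = 6  ⇒  r_B = 6 − 4 = 2

rB=2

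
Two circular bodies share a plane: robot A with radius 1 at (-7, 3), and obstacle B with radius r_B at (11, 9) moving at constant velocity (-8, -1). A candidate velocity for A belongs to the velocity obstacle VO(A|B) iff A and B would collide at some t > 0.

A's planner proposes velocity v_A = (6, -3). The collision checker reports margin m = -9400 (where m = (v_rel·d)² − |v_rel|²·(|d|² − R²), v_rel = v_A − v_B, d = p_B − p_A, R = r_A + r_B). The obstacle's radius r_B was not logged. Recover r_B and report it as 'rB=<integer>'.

m = -9400
d = (18, 6);  v_rel = (14, -2),  |v_rel|² = 200
v_rel×d = (14)·(6) − (-2)·(18) = 120
since m = R²·200 − 120²:  R² = (14400 + -9400) / 200 = 25
R = √25 = 5  ⇒  r_B = 5 − 1 = 4

rB=4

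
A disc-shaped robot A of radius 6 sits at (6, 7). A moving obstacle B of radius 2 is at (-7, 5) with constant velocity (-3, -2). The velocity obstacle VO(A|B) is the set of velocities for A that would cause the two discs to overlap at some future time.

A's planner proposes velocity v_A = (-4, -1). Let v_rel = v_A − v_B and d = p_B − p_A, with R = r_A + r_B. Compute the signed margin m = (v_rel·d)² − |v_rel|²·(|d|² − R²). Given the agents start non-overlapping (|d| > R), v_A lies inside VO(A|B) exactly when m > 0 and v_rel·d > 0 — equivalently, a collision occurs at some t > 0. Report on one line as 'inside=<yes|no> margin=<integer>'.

d = (-13, -2),  |d|² = 173;  R = 6+2 = 8,  c = 173−8² = 109
v_rel = (-1, 1),  |v_rel|² = 2;  v_rel·d = (-1)·(-13) + (1)·(-2) = 11
2·t² − 22·t + 109 = 0  ⇒  m = 11² − 2·109 = -97
m = -97 < 0,  v_rel·d = 11 > 0  ⇒  outside

inside=no margin=-97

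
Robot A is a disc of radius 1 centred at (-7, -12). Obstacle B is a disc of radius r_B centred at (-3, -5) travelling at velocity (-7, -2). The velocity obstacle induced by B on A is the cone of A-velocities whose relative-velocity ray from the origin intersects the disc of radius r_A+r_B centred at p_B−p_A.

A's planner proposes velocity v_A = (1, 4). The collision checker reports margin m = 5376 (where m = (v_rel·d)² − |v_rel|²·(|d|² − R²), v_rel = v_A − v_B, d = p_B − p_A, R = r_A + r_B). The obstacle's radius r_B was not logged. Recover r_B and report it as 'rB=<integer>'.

m = 5376
d = (4, 7);  v_rel = (8, 6),  |v_rel|² = 100
v_rel×d = (8)·(7) − (6)·(4) = 32
since m = R²·100 − 32²:  R² = (1024 + 5376) / 100 = 64
R = √64 = 8  ⇒  r_B = 8 − 1 = 7

rB=7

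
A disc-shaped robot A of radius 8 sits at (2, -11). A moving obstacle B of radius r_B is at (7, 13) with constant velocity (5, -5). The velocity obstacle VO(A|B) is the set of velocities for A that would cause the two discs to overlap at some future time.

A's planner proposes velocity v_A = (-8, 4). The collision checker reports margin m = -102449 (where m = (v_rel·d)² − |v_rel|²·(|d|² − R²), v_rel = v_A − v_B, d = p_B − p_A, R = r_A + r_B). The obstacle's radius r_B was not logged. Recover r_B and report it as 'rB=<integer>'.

m = -102449
d = (5, 24);  v_rel = (-13, 9),  |v_rel|² = 250
v_rel×d = (-13)·(24) − (9)·(5) = -357
since m = R²·250 − (-357)²:  R² = (127449 + -102449) / 250 = 100
R = √100 = 10  ⇒  r_B = 10 − 8 = 2

rB=2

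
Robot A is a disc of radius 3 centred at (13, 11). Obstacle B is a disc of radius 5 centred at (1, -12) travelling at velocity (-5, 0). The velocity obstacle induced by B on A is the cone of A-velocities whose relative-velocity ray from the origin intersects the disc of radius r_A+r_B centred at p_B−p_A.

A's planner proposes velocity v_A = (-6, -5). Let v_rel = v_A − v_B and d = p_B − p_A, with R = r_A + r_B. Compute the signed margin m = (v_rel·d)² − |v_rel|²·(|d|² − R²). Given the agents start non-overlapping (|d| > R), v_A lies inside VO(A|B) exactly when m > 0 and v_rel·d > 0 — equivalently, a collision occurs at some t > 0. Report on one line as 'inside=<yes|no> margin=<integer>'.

d = (-12, -23),  |d|² = 673;  R = 3+5 = 8,  c = 673−8² = 609
v_rel = (-1, -5),  |v_rel|² = 26;  v_rel·d = (-1)·(-12) + (-5)·(-23) = 127
26·t² − 254·t + 609 = 0  ⇒  m = 127² − 26·609 = 295
m = 295 > 0,  v_rel·d = 127 > 0  ⇒  inside

inside=yes margin=295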